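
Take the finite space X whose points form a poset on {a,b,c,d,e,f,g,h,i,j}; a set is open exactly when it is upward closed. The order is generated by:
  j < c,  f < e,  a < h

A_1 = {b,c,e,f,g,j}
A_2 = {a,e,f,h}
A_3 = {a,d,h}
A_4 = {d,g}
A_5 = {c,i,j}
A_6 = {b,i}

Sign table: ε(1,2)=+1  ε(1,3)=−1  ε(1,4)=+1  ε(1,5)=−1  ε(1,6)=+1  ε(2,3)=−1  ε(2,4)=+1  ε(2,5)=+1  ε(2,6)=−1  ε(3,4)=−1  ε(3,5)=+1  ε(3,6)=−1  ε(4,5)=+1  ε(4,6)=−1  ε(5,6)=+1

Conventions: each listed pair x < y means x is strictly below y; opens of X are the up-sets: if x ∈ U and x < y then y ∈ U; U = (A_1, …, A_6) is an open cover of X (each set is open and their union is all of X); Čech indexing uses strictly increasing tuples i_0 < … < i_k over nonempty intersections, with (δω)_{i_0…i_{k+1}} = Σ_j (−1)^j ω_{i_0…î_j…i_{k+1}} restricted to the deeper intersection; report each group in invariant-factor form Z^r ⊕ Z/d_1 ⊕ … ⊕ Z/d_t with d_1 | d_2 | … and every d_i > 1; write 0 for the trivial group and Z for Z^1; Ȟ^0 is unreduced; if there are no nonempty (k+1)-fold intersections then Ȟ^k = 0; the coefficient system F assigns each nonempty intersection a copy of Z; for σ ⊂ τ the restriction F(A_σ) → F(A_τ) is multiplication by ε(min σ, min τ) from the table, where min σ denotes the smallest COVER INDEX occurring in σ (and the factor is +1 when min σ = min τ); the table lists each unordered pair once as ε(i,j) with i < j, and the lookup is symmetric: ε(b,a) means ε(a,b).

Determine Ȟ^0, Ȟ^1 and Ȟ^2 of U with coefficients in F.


Ȟ^0(U;F) ≅ 0; Ȟ^1(U;F) ≅ Z ⊕ Z/2; Ȟ^2(U;F) ≅ 0

nonempty intersections:
  A12={e,f} A14={g} A15={c,j} A16={b} A23={a,h} A34={d} A56={i}
C dims 6,7; δ0: rk 6, SNF 1^5·2
Ȟ^0: (6−6)−0=0 ⇒ 0
Ȟ^1: (7−0)−6=1 plus torsion [2] ⇒ Z ⊕ Z/2
Ȟ^2: (0−0)−0=0 ⇒ 0


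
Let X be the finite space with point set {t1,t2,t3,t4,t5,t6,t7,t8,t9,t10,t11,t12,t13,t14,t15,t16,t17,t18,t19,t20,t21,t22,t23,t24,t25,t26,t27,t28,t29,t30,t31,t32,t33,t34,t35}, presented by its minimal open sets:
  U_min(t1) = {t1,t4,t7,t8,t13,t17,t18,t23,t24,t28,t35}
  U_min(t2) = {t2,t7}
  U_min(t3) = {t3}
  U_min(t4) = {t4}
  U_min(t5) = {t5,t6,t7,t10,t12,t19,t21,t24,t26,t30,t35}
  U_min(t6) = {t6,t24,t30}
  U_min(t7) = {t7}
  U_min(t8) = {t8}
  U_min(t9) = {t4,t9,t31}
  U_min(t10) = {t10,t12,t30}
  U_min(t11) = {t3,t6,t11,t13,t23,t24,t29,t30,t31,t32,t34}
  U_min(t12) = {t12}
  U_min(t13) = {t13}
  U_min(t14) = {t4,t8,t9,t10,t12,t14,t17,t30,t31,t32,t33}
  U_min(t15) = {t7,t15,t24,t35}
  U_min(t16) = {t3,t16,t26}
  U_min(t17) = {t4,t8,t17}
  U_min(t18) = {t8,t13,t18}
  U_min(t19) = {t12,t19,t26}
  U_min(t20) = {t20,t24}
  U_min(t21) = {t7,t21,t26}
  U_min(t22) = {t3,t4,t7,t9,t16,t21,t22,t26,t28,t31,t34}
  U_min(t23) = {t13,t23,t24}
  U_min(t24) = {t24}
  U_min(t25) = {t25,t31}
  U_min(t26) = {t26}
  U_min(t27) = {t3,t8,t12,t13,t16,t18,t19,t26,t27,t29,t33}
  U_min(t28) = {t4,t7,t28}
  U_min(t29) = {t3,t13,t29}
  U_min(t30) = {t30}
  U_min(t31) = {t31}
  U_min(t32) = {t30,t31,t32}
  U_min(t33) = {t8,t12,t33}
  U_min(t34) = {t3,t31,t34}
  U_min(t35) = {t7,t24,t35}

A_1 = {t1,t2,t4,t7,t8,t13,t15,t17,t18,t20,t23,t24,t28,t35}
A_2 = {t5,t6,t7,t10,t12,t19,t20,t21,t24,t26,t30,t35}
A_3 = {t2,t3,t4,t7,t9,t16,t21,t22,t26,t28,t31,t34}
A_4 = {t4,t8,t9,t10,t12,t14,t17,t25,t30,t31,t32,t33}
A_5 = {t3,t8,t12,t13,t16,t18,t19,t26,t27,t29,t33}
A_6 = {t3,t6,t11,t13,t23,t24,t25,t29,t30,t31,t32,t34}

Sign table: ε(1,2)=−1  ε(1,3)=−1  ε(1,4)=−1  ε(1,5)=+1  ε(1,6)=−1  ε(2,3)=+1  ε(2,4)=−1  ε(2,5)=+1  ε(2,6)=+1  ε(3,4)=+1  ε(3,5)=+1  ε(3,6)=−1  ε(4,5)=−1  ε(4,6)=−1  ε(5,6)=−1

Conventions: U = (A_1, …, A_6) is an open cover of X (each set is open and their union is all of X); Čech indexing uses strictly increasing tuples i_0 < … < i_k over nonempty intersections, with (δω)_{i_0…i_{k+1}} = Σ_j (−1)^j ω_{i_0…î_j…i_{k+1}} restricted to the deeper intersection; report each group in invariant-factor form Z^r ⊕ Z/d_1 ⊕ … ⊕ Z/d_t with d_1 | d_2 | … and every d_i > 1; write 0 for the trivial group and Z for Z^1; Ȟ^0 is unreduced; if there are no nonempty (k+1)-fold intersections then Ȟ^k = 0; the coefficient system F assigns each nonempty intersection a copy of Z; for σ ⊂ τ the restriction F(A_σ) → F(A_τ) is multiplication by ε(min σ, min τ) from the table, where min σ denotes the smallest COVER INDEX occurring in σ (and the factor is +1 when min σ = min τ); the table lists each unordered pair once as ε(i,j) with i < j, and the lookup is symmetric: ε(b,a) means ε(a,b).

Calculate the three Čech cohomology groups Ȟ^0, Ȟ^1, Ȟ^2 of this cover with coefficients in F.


Ȟ^0 ≅ 0, Ȟ^1 ≅ Z/2, Ȟ^2 ≅ Z

cover nerve:
  A12={t7,t20,t24,t35} A13={t2,t4,t7,t28} A14={t4,t8,t17} A15={t8,t13,t18} A16={t13,t23,t24} A23={t7,t21,t26} A24={t10,t12,t30} A25={t12,t19,t26} A26={t6,t24,t30} A34={t4,t9,t31} A35={t3,t16,t26} A36={t3,t31,t34} A45={t8,t12,t33} A46={t25,t30,t31,t32} A56={t3,t13,t29}
  A123={t7} A126={t24} A134={t4} A145={t8} A156={t13} A235={t26} A245={t12} A246={t30} A346={t31} A356={t3}
C dims 6,15,10; δ0: rk 6, SNF 1^5·2; δ1: rk 9, SNF 1^9
Ȟ^0: (6−6)−0=0 ⇒ 0
Ȟ^1: (15−9)−6=0 plus torsion [2] ⇒ Z/2
Ȟ^2: (10−0)−9=1 ⇒ Z


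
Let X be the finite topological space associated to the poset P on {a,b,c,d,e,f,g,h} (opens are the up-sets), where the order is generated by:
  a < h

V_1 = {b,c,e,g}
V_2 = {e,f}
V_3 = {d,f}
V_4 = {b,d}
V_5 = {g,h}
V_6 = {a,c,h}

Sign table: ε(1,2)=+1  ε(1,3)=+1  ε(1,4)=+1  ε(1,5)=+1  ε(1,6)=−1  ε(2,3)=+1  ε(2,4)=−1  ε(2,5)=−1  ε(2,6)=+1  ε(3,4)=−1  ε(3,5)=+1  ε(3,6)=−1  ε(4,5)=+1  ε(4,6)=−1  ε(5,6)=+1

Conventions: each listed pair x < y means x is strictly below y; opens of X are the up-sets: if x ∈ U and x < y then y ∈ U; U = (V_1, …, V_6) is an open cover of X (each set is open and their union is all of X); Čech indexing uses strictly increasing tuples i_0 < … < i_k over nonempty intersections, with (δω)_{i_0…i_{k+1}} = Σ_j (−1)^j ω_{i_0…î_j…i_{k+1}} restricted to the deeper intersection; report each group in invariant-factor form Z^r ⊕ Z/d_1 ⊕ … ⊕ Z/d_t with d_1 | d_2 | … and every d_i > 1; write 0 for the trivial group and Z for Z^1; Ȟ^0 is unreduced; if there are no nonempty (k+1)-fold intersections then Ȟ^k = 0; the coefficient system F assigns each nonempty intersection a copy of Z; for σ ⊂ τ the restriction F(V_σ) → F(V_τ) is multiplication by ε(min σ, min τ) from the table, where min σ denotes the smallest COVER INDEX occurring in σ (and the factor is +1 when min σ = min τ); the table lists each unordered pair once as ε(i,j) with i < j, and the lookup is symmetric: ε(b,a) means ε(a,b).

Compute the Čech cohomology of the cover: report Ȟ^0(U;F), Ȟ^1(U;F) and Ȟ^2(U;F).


nerve simplices:
  V12={e} V14={b} V15={g} V16={c} V23={f} V34={d} V56={h}
C dims 6,7; δ0: rk 6, SNF 1^5·2
degree 0: 6−6−0 = 0 → Ȟ^0 ≅ 0
degree 1: 7−0−6 = 1 plus torsion [2] → Ȟ^1 ≅ Z ⊕ Z/2
degree 2: 0−0−0 = 0 → Ȟ^2 ≅ 0

Ȟ^0(U;F) ≅ 0; Ȟ^1(U;F) ≅ Z ⊕ Z/2; Ȟ^2(U;F) ≅ 0


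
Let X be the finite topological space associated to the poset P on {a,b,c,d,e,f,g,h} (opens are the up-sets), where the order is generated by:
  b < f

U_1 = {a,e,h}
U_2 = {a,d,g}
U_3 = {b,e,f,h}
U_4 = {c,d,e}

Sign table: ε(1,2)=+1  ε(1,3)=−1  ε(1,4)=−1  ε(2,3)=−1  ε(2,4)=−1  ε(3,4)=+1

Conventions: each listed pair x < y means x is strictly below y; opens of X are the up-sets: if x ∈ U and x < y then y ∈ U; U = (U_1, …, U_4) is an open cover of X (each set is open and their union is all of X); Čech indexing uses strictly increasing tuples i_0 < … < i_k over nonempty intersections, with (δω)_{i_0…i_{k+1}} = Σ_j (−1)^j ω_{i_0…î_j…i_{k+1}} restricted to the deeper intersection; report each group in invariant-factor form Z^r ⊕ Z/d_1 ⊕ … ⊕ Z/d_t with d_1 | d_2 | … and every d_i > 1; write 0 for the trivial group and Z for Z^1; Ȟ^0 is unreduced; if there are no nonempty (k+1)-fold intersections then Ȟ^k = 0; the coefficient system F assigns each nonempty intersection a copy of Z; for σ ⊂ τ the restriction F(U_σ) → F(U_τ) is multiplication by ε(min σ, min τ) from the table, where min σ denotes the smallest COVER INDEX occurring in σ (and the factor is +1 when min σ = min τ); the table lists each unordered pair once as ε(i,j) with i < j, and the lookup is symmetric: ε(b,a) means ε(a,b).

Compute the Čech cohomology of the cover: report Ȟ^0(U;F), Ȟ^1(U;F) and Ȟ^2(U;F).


Ȟ^0 = Z, Ȟ^1 = Z, Ȟ^2 = 0

intersection data:
  U12={a} U13={e,h} U14={e} U24={d} U34={e}
  U134={e}
C dims 4,5,1; δ0: rk 3, SNF 1^3; δ1: rk 1, SNF 1^1
Ȟ^0 = (4 − 3) − 0 = 1, so Ȟ^0 ≅ Z
Ȟ^1 = (5 − 1) − 3 = 1, so Ȟ^1 ≅ Z
Ȟ^2 = (1 − 0) − 1 = 0, so Ȟ^2 ≅ 0


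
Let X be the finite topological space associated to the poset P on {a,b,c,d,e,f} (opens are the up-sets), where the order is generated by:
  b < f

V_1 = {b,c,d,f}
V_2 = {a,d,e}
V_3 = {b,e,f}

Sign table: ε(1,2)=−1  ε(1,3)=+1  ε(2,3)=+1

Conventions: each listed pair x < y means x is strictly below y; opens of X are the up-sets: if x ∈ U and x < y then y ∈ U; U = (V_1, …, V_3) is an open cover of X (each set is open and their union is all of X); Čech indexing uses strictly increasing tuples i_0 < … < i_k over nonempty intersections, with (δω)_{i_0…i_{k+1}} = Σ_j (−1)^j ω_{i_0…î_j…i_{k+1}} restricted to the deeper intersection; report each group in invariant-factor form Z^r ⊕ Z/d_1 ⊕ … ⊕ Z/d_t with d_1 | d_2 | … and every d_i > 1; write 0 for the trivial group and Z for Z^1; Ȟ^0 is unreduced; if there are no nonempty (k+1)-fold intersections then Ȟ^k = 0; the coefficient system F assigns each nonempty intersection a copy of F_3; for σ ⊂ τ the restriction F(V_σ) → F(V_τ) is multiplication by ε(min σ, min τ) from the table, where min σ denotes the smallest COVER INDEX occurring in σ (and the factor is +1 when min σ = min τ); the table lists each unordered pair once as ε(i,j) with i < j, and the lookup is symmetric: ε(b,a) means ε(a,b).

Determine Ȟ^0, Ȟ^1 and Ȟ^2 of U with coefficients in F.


Ȟ^0 = 0,  Ȟ^1 = 0,  Ȟ^2 = 0

cover nerve:
  V12={d} V13={b,f} V23={e}
C dims 3,3; δ0: rk_F3 3
Ȟ^0: (3−3)−0=0 ⇒ 0
Ȟ^1: (3−0)−3=0 ⇒ 0
Ȟ^2: (0−0)−0=0 ⇒ 0


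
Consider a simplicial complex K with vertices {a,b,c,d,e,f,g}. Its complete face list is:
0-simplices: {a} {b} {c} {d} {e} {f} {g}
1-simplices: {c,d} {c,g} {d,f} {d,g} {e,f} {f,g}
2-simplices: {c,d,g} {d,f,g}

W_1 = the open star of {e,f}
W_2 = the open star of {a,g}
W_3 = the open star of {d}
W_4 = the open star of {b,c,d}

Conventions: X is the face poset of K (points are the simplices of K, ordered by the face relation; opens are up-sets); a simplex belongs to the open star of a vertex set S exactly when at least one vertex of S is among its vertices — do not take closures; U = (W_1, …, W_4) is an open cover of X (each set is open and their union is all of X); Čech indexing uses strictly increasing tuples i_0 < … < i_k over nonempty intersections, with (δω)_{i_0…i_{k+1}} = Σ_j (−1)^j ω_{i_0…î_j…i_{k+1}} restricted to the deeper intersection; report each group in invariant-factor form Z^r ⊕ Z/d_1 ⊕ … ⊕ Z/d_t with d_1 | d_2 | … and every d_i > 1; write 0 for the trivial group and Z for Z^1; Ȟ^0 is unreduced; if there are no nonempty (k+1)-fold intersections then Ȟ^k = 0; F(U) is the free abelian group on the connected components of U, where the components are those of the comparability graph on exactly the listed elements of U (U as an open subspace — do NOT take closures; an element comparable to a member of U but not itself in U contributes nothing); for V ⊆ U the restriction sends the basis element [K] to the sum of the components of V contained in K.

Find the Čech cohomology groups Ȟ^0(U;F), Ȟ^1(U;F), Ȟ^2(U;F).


nerve simplices:
  W1={{e},{f},{d,f},{e,f},{f,g},{d,f,g}} W2={{a},{g},{c,g},{d,g},{f,g},{c,d,g},{d,f,g}} W3={{d},{c,d},{d,f},{d,g},{c,d,g},{d,f,g}} W4={{b},{c},{d},{c,d},{c,g},{d,f},{d,g},{c,d,g},{d,f,g}}
  W12={{f,g},{d,f,g}} W13={{d,f},{d,f,g}} W14={{d,f},{d,f,g}} W23={{d,g},{c,d,g},{d,f,g}} W24={{c,g},{d,g},{c,d,g},{d,f,g}} W34={{d},{c,d},{d,f},{d,g},{c,d,g},{d,f,g}}
  W123={{d,f,g}} W124={{d,f,g}} W134={{d,f},{d,f,g}} W234={{d,g},{c,d,g},{d,f,g}}
  W1234={{d,f,g}}
components per intersection:
  W1: {{e},{f},{d,f},{e,f},{f,g},{d,f,g}}
  W2: {{a}} {{g},{c,g},{d,g},{f,g},{c,d,g},{d,f,g}}
  W3: {{d},{c,d},{d,f},{d,g},{c,d,g},{d,f,g}}
  W4: {{b}} {{c},{d},{c,d},{c,g},{d,f},{d,g},{c,d,g},{d,f,g}}
  W12: {{f,g},{d,f,g}}
  W13: {{d,f},{d,f,g}}
  W14: {{d,f},{d,f,g}}
  W23: {{d,g},{c,d,g},{d,f,g}}
  W24: {{c,g},{d,g},{c,d,g},{d,f,g}}
  W34: {{d},{c,d},{d,f},{d,g},{c,d,g},{d,f,g}}
  W123: {{d,f,g}}
  W124: {{d,f,g}}
  W134: {{d,f},{d,f,g}}
  W234: {{d,g},{c,d,g},{d,f,g}}
  W1234: {{d,f,g}}
C dims 6,6,4,1; δ0: rk 3, SNF 1^3; δ1: rk 3, SNF 1^3; δ2: rk 1, SNF 1^1
degree 0: 6−3−0 = 3 → Ȟ^0 ≅ Z^3
degree 1: 6−3−3 = 0 → Ȟ^1 ≅ 0
degree 2: 4−1−3 = 0 → Ȟ^2 ≅ 0

Ȟ^0 = Z^3, Ȟ^1 = 0, Ȟ^2 = 0


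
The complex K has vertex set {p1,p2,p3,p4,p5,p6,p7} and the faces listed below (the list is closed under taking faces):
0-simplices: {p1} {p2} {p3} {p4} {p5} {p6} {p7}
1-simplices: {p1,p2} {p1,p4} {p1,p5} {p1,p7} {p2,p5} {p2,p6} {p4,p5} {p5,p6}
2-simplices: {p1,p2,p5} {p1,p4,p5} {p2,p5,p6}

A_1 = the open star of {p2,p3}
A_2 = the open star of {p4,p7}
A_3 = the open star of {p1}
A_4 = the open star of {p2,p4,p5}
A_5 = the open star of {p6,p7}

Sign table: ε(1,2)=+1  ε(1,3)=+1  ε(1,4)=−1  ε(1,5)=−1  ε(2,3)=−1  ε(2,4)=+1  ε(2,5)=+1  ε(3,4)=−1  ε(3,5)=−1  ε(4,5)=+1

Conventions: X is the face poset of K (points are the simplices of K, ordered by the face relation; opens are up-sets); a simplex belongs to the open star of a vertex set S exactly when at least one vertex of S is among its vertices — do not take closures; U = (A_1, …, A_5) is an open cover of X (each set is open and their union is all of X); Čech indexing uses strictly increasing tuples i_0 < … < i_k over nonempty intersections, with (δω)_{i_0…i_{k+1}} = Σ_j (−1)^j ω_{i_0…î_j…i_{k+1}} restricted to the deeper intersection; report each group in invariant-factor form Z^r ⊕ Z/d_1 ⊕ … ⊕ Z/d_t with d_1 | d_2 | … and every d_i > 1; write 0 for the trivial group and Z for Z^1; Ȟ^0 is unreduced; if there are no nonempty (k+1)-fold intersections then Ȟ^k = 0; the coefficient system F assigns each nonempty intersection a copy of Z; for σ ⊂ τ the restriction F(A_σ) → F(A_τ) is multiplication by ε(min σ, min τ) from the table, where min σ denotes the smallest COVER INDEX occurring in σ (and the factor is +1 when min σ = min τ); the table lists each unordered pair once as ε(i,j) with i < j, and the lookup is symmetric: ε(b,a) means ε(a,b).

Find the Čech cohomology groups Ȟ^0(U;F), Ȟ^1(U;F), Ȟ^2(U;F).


nerve simplices:
  A1={{p2},{p3},{p1,p2},{p2,p5},{p2,p6},{p1,p2,p5},{p2,p5,p6}} A2={{p4},{p7},{p1,p4},{p1,p7},{p4,p5},{p1,p4,p5}} A3={{p1},{p1,p2},{p1,p4},{p1,p5},{p1,p7},{p1,p2,p5},{p1,p4,p5}} A4={{p2},{p4},{p5},{p1,p2},{p1,p4},{p1,p5},{p2,p5},{p2,p6},{p4,p5},{p5,p6},{p1,p2,p5},{p1,p4,p5},{p2,p5,p6}} A5={{p6},{p7},{p1,p7},{p2,p6},{p5,p6},{p2,p5,p6}}
  A13={{p1,p2},{p1,p2,p5}} A14={{p2},{p1,p2},{p2,p5},{p2,p6},{p1,p2,p5},{p2,p5,p6}} A15={{p2,p6},{p2,p5,p6}} A23={{p1,p4},{p1,p7},{p1,p4,p5}} A24={{p4},{p1,p4},{p4,p5},{p1,p4,p5}} A25={{p7},{p1,p7}} A34={{p1,p2},{p1,p4},{p1,p5},{p1,p2,p5},{p1,p4,p5}} A35={{p1,p7}} A45={{p2,p6},{p5,p6},{p2,p5,p6}}
  A134={{p1,p2},{p1,p2,p5}} A145={{p2,p6},{p2,p5,p6}} A234={{p1,p4},{p1,p4,p5}} A235={{p1,p7}}
C dims 5,9,4; δ0: rk 4, SNF 1^4; δ1: rk 4, SNF 1^4
degree 0: 5−4−0 = 1 → Ȟ^0 ≅ Z
degree 1: 9−4−4 = 1 → Ȟ^1 ≅ Z
degree 2: 4−0−4 = 0 → Ȟ^2 ≅ 0

Ȟ^0(U;F) ≅ Z, Ȟ^1(U;F) ≅ Z and Ȟ^2(U;F) ≅ 0


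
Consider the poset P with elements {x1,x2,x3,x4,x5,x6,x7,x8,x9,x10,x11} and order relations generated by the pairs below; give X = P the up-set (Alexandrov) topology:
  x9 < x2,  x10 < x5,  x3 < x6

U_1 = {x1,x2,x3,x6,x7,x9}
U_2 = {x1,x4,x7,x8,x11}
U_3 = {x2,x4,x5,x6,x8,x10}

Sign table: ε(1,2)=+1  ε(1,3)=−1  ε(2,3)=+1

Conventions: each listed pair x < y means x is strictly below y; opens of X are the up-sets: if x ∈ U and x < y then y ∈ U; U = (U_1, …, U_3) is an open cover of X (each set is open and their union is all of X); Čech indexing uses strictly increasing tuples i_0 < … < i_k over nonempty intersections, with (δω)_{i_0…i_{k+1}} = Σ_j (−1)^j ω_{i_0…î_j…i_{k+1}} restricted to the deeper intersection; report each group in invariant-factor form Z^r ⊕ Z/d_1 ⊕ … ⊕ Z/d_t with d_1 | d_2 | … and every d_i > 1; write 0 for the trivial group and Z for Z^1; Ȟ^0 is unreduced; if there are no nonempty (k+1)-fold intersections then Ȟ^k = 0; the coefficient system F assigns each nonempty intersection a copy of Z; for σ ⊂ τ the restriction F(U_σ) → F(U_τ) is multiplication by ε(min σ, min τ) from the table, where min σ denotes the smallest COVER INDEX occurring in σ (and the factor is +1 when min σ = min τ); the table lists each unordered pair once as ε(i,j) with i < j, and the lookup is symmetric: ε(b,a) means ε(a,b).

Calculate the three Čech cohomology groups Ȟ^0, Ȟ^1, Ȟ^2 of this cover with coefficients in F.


nerve simplices:
  U12={x1,x7} U13={x2,x6} U23={x4,x8}
C dims 3,3; δ0: rk 3, SNF 1^2·2
degree 0: 3−3−0 = 0 → Ȟ^0 ≅ 0
degree 1: 3−0−3 = 0 plus torsion [2] → Ȟ^1 ≅ Z/2
degree 2: 0−0−0 = 0 → Ȟ^2 ≅ 0

Ȟ^0 ≅ 0, Ȟ^1 ≅ Z/2, Ȟ^2 ≅ 0


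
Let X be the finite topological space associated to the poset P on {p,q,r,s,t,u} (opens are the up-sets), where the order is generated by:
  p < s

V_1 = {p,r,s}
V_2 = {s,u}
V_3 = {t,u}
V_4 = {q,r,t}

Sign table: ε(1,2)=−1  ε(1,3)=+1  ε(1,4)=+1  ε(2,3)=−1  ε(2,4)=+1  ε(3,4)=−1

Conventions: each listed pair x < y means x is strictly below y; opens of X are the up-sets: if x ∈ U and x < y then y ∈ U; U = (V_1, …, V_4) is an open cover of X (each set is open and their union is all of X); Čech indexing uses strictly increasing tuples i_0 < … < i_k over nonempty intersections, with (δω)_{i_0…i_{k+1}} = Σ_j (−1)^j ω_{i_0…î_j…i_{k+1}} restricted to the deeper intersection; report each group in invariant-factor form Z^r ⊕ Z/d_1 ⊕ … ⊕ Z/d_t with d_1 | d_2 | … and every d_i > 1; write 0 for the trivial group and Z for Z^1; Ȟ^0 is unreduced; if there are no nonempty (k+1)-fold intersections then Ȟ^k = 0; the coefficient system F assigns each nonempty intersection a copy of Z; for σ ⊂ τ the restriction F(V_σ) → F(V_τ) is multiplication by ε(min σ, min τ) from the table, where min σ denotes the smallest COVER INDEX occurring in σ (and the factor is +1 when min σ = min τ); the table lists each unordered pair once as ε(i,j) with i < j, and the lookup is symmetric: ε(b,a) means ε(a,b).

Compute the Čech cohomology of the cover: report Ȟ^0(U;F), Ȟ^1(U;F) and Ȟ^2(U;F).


nonempty intersections:
  V12={s} V14={r} V23={u} V34={t}
C dims 4,4; δ0: rk 4, SNF 1^3·2
Ȟ^0: (4−4)−0=0 ⇒ 0
Ȟ^1: (4−0)−4=0 plus torsion [2] ⇒ Z/2
Ȟ^2: (0−0)−0=0 ⇒ 0

Ȟ^0 = 0, Ȟ^1 = Z/2, Ȟ^2 = 0


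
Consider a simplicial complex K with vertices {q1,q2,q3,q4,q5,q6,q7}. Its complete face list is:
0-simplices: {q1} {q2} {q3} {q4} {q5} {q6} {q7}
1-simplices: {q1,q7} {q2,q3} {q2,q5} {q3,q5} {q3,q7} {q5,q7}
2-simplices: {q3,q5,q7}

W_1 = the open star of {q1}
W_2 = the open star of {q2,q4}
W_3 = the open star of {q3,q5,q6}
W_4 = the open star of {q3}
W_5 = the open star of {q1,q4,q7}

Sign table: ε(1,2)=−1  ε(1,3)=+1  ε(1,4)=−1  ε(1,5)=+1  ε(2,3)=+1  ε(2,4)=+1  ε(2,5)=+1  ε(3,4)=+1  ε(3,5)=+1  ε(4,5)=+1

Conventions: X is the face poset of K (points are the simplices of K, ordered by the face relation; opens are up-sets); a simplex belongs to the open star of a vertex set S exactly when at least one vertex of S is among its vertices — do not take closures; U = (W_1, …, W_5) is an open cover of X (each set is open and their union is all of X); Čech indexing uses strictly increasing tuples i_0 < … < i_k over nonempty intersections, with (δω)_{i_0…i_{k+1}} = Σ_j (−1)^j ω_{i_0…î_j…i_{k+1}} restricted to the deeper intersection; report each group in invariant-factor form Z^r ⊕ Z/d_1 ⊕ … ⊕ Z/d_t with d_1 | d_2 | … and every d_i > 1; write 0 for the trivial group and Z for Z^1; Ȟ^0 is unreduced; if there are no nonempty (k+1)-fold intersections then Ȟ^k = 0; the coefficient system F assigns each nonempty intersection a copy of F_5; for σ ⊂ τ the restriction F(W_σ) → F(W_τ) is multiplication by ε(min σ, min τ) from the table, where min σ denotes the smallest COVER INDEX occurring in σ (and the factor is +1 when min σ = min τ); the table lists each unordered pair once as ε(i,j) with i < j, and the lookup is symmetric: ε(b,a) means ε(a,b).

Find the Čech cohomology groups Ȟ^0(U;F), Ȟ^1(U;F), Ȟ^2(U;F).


Ȟ^0(U;F) ≅ Z/5; Ȟ^1(U;F) ≅ Z/5; Ȟ^2(U;F) ≅ 0

cover nerve:
  W1={{q1},{q1,q7}} W2={{q2},{q4},{q2,q3},{q2,q5}} W3={{q3},{q5},{q6},{q2,q3},{q2,q5},{q3,q5},{q3,q7},{q5,q7},{q3,q5,q7}} W4={{q3},{q2,q3},{q3,q5},{q3,q7},{q3,q5,q7}} W5={{q1},{q4},{q7},{q1,q7},{q3,q7},{q5,q7},{q3,q5,q7}}
  W15={{q1},{q1,q7}} W23={{q2,q3},{q2,q5}} W24={{q2,q3}} W25={{q4}} W34={{q3},{q2,q3},{q3,q5},{q3,q7},{q3,q5,q7}} W35={{q3,q7},{q5,q7},{q3,q5,q7}} W45={{q3,q7},{q3,q5,q7}}
  W234={{q2,q3}} W345={{q3,q7},{q3,q5,q7}}
C dims 5,7,2; δ0: rk_F5 4; δ1: rk_F5 2
Ȟ^0: (5−4)−0=1 ⇒ Z/5
Ȟ^1: (7−2)−4=1 ⇒ Z/5
Ȟ^2: (2−0)−2=0 ⇒ 0


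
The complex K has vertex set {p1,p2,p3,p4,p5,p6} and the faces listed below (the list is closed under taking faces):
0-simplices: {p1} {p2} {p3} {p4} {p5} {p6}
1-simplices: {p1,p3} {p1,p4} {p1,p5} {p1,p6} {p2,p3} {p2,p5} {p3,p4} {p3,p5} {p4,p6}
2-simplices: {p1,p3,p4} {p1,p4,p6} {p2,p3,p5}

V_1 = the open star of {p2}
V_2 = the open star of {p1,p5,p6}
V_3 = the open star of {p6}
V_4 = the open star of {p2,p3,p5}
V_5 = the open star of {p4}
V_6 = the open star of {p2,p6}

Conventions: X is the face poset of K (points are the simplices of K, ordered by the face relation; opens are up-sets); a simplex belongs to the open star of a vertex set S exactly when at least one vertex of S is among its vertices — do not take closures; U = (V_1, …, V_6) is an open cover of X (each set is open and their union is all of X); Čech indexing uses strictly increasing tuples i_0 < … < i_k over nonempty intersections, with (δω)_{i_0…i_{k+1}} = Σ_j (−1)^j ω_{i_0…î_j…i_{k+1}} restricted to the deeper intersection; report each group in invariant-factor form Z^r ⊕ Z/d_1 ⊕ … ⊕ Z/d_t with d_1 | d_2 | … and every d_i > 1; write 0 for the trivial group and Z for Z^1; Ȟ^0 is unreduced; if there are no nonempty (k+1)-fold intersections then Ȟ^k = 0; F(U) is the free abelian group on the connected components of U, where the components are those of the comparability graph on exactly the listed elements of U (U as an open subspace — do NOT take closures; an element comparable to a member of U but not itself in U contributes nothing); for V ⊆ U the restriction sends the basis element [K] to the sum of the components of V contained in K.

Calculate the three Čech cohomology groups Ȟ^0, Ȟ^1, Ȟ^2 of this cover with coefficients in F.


Ȟ^0 ≅ Z; Ȟ^1 ≅ Z; Ȟ^2 ≅ 0

intersection data:
  V1={{p2},{p2,p3},{p2,p5},{p2,p3,p5}} V2={{p1},{p5},{p6},{p1,p3},{p1,p4},{p1,p5},{p1,p6},{p2,p5},{p3,p5},{p4,p6},{p1,p3,p4},{p1,p4,p6},{p2,p3,p5}} V3={{p6},{p1,p6},{p4,p6},{p1,p4,p6}} V4={{p2},{p3},{p5},{p1,p3},{p1,p5},{p2,p3},{p2,p5},{p3,p4},{p3,p5},{p1,p3,p4},{p2,p3,p5}} V5={{p4},{p1,p4},{p3,p4},{p4,p6},{p1,p3,p4},{p1,p4,p6}} V6={{p2},{p6},{p1,p6},{p2,p3},{p2,p5},{p4,p6},{p1,p4,p6},{p2,p3,p5}}
  V12={{p2,p5},{p2,p3,p5}} V14={{p2},{p2,p3},{p2,p5},{p2,p3,p5}} V16={{p2},{p2,p3},{p2,p5},{p2,p3,p5}} V23={{p6},{p1,p6},{p4,p6},{p1,p4,p6}} V24={{p5},{p1,p3},{p1,p5},{p2,p5},{p3,p5},{p1,p3,p4},{p2,p3,p5}} V25={{p1,p4},{p4,p6},{p1,p3,p4},{p1,p4,p6}} V26={{p6},{p1,p6},{p2,p5},{p4,p6},{p1,p4,p6},{p2,p3,p5}} V35={{p4,p6},{p1,p4,p6}} V36={{p6},{p1,p6},{p4,p6},{p1,p4,p6}} V45={{p3,p4},{p1,p3,p4}} V46={{p2},{p2,p3},{p2,p5},{p2,p3,p5}} V56={{p4,p6},{p1,p4,p6}}
  V124={{p2,p5},{p2,p3,p5}} V126={{p2,p5},{p2,p3,p5}} V146={{p2},{p2,p3},{p2,p5},{p2,p3,p5}} V235={{p4,p6},{p1,p4,p6}} V236={{p6},{p1,p6},{p4,p6},{p1,p4,p6}} V245={{p1,p3,p4}} V246={{p2,p5},{p2,p3,p5}} V256={{p4,p6},{p1,p4,p6}} V356={{p4,p6},{p1,p4,p6}}
  V1246={{p2,p5},{p2,p3,p5}} V2356={{p4,p6},{p1,p4,p6}}
components per intersection:
  V1: {{p2},{p2,p3},{p2,p5},{p2,p3,p5}}
  V2: {{p1},{p5},{p6},{p1,p3},{p1,p4},{p1,p5},{p1,p6},{p2,p5},{p3,p5},{p4,p6},{p1,p3,p4},{p1,p4,p6},{p2,p3,p5}}
  V3: {{p6},{p1,p6},{p4,p6},{p1,p4,p6}}
  V4: {{p2},{p3},{p5},{p1,p3},{p1,p5},{p2,p3},{p2,p5},{p3,p4},{p3,p5},{p1,p3,p4},{p2,p3,p5}}
  V5: {{p4},{p1,p4},{p3,p4},{p4,p6},{p1,p3,p4},{p1,p4,p6}}
  V6: {{p2},{p2,p3},{p2,p5},{p2,p3,p5}} {{p6},{p1,p6},{p4,p6},{p1,p4,p6}}
  V12: {{p2,p5},{p2,p3,p5}}
  V14: {{p2},{p2,p3},{p2,p5},{p2,p3,p5}}
  V16: {{p2},{p2,p3},{p2,p5},{p2,p3,p5}}
  V23: {{p6},{p1,p6},{p4,p6},{p1,p4,p6}}
  V24: {{p5},{p1,p5},{p2,p5},{p3,p5},{p2,p3,p5}} {{p1,p3},{p1,p3,p4}}
  V25: {{p1,p4},{p4,p6},{p1,p3,p4},{p1,p4,p6}}
  V26: {{p6},{p1,p6},{p4,p6},{p1,p4,p6}} {{p2,p5},{p2,p3,p5}}
  V35: {{p4,p6},{p1,p4,p6}}
  V36: {{p6},{p1,p6},{p4,p6},{p1,p4,p6}}
  V45: {{p3,p4},{p1,p3,p4}}
  V46: {{p2},{p2,p3},{p2,p5},{p2,p3,p5}}
  V56: {{p4,p6},{p1,p4,p6}}
  V124: {{p2,p5},{p2,p3,p5}}
  V126: {{p2,p5},{p2,p3,p5}}
  V146: {{p2},{p2,p3},{p2,p5},{p2,p3,p5}}
  V235: {{p4,p6},{p1,p4,p6}}
  V236: {{p6},{p1,p6},{p4,p6},{p1,p4,p6}}
  V245: {{p1,p3,p4}}
  V246: {{p2,p5},{p2,p3,p5}}
  V256: {{p4,p6},{p1,p4,p6}}
  V356: {{p4,p6},{p1,p4,p6}}
  V1246: {{p2,p5},{p2,p3,p5}}
  V2356: {{p4,p6},{p1,p4,p6}}
C dims 7,14,9,2; δ0: rk 6, SNF 1^6; δ1: rk 7, SNF 1^7; δ2: rk 2, SNF 1^2
Ȟ^0 = (7 − 6) − 0 = 1, so Ȟ^0 ≅ Z
Ȟ^1 = (14 − 7) − 6 = 1, so Ȟ^1 ≅ Z
Ȟ^2 = (9 − 2) − 7 = 0, so Ȟ^2 ≅ 0


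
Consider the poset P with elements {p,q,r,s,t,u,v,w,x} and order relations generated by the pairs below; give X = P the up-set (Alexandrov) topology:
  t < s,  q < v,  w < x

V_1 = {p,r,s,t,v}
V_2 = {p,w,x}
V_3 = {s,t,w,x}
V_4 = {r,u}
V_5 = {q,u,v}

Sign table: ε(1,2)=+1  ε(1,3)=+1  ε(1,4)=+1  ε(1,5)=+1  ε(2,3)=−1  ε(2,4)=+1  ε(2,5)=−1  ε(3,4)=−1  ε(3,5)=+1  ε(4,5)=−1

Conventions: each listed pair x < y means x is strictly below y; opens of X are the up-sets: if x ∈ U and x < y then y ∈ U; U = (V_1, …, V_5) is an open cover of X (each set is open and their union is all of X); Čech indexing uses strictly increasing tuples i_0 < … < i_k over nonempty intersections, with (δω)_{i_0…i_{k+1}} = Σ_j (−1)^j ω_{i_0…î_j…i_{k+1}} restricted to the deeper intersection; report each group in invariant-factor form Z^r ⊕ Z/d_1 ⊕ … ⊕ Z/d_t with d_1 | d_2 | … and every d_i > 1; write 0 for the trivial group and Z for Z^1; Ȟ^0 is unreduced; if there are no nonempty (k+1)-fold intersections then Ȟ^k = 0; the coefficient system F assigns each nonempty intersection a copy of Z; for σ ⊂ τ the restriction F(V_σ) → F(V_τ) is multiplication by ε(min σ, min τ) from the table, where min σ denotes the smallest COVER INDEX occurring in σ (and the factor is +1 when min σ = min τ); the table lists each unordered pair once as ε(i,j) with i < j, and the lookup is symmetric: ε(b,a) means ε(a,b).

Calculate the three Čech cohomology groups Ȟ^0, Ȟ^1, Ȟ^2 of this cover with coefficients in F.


nerve simplices:
  V12={p} V13={s,t} V14={r} V15={v} V23={w,x} V45={u}
C dims 5,6; δ0: rk 5, SNF 1^4·2
degree 0: 5−5−0 = 0 → Ȟ^0 ≅ 0
degree 1: 6−0−5 = 1 plus torsion [2] → Ȟ^1 ≅ Z ⊕ Z/2
degree 2: 0−0−0 = 0 → Ȟ^2 ≅ 0

Ȟ^0 ≅ 0, Ȟ^1 ≅ Z ⊕ Z/2, Ȟ^2 ≅ 0


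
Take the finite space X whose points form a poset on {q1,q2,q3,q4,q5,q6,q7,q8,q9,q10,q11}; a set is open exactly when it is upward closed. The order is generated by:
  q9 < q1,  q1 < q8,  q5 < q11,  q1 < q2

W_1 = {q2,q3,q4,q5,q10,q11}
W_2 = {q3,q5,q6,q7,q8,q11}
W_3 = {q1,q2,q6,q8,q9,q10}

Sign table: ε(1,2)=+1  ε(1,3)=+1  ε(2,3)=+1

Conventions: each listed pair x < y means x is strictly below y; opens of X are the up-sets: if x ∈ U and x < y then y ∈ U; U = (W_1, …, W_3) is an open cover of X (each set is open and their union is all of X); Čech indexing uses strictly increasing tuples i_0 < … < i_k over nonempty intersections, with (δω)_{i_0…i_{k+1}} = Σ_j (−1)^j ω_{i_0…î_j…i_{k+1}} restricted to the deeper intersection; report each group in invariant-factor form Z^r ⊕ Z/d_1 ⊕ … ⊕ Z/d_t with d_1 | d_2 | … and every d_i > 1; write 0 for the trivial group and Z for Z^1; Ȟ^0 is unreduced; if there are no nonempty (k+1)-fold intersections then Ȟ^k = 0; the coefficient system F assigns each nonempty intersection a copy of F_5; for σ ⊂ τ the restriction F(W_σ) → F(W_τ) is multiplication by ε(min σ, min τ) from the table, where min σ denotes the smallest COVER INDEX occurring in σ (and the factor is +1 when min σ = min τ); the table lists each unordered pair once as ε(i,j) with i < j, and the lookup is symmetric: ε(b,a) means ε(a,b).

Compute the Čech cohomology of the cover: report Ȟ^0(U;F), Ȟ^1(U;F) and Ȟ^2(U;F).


cover nerve:
  W12={q3,q5,q11} W13={q2,q10} W23={q6,q8}
C dims 3,3; δ0: rk_F5 2
Ȟ^0: (3−2)−0=1 ⇒ Z/5
Ȟ^1: (3−0)−2=1 ⇒ Z/5
Ȟ^2: (0−0)−0=0 ⇒ 0

Ȟ^0 ≅ Z/5, Ȟ^1 ≅ Z/5, Ȟ^2 ≅ 0


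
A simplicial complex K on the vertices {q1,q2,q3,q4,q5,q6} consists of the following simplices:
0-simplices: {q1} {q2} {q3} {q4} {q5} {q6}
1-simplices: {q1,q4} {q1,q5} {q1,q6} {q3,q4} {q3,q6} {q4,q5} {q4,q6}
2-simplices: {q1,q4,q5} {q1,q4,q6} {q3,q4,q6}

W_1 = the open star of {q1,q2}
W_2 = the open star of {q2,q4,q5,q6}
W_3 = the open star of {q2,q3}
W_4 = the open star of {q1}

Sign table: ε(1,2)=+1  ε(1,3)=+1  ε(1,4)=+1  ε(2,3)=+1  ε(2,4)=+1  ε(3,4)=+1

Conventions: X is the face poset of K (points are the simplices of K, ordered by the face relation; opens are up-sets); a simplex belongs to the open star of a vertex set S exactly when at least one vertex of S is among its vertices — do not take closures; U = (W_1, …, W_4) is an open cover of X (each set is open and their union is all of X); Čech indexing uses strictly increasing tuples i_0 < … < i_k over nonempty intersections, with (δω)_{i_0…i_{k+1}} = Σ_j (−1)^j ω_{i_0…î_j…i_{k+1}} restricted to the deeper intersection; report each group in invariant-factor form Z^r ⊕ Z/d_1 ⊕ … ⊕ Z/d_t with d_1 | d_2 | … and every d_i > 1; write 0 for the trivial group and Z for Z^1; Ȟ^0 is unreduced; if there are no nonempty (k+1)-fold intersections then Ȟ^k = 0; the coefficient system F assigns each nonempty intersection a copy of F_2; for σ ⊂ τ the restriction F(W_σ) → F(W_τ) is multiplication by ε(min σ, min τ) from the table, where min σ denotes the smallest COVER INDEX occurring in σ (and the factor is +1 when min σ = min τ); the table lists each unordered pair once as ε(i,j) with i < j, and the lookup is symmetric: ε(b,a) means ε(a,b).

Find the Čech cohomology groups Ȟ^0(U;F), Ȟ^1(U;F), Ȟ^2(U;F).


Ȟ^0 ≅ Z/2, Ȟ^1 ≅ 0 and Ȟ^2 ≅ 0

nerve of the cover:
  W1={{q1},{q2},{q1,q4},{q1,q5},{q1,q6},{q1,q4,q5},{q1,q4,q6}} W2={{q2},{q4},{q5},{q6},{q1,q4},{q1,q5},{q1,q6},{q3,q4},{q3,q6},{q4,q5},{q4,q6},{q1,q4,q5},{q1,q4,q6},{q3,q4,q6}} W3={{q2},{q3},{q3,q4},{q3,q6},{q3,q4,q6}} W4={{q1},{q1,q4},{q1,q5},{q1,q6},{q1,q4,q5},{q1,q4,q6}}
  W12={{q2},{q1,q4},{q1,q5},{q1,q6},{q1,q4,q5},{q1,q4,q6}} W13={{q2}} W14={{q1},{q1,q4},{q1,q5},{q1,q6},{q1,q4,q5},{q1,q4,q6}} W23={{q2},{q3,q4},{q3,q6},{q3,q4,q6}} W24={{q1,q4},{q1,q5},{q1,q6},{q1,q4,q5},{q1,q4,q6}}
  W123={{q2}} W124={{q1,q4},{q1,q5},{q1,q6},{q1,q4,q5},{q1,q4,q6}}
C dims 4,5,2; δ0: rk_F2 3; δ1: rk_F2 2
Ȟ^0 = (4 − 3) − 0 = 1, so Ȟ^0 ≅ Z/2
Ȟ^1 = (5 − 2) − 3 = 0, so Ȟ^1 ≅ 0
Ȟ^2 = (2 − 0) − 2 = 0, so Ȟ^2 ≅ 0


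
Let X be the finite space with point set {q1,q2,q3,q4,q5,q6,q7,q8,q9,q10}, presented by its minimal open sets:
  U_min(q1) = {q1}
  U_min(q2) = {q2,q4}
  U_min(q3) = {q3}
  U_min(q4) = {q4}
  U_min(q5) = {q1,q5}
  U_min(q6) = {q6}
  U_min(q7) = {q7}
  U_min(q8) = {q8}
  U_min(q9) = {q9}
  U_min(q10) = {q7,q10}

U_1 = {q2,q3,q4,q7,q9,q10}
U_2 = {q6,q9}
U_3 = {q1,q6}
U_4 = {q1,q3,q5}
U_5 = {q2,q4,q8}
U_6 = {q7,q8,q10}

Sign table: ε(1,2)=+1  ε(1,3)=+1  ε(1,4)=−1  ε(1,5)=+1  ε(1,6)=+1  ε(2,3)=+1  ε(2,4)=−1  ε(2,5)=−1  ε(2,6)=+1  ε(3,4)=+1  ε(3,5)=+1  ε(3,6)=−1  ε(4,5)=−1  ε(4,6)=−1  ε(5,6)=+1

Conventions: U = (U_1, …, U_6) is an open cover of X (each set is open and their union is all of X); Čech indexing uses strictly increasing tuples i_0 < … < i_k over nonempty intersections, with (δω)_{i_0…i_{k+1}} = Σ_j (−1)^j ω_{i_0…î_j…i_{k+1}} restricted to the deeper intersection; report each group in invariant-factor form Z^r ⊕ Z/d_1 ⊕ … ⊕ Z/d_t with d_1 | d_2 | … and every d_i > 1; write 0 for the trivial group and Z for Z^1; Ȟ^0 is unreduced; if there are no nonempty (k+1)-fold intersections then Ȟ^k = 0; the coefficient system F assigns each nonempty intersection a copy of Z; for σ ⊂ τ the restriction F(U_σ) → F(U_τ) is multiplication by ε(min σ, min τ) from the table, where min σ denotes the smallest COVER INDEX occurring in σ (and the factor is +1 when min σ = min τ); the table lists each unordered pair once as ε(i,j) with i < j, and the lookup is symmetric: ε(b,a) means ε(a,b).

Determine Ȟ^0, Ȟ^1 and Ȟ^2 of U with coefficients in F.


Ȟ^0(U;F) ≅ 0, Ȟ^1(U;F) ≅ Z ⊕ Z/2, Ȟ^2(U;F) ≅ 0

nonempty overlaps:
  U12={q9} U14={q3} U15={q2,q4} U16={q7,q10} U23={q6} U34={q1} U56={q8}
C dims 6,7; δ0: rk 6, SNF 1^5·2
degree 0: 6−6−0 = 0 → Ȟ^0 ≅ 0
degree 1: 7−0−6 = 1 plus torsion [2] → Ȟ^1 ≅ Z ⊕ Z/2
degree 2: 0−0−0 = 0 → Ȟ^2 ≅ 0


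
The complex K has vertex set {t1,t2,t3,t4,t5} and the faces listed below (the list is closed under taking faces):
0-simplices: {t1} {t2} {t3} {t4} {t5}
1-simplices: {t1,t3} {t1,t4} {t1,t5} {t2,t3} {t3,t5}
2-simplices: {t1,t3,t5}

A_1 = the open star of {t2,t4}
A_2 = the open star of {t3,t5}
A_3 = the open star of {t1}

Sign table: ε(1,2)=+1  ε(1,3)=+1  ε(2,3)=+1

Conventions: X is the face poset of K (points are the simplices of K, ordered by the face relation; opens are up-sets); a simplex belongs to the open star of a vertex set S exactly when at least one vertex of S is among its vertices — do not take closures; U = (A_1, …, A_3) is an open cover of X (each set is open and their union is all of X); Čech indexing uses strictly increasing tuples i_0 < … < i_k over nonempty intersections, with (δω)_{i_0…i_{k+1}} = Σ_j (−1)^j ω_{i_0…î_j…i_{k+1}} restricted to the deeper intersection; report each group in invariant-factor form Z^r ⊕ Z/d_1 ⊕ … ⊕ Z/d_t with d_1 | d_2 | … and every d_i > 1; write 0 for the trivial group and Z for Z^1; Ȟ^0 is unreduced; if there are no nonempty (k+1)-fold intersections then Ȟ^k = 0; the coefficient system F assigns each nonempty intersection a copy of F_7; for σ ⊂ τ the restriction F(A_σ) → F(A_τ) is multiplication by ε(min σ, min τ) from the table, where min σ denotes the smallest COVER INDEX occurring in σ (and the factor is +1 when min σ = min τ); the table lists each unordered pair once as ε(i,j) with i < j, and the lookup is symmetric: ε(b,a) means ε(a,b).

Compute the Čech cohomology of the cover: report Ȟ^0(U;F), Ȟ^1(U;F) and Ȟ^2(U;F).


Ȟ^0(U;F) ≅ Z/7; Ȟ^1(U;F) ≅ Z/7; Ȟ^2(U;F) ≅ 0

nerve of the cover:
  A1={{t2},{t4},{t1,t4},{t2,t3}} A2={{t3},{t5},{t1,t3},{t1,t5},{t2,t3},{t3,t5},{t1,t3,t5}} A3={{t1},{t1,t3},{t1,t4},{t1,t5},{t1,t3,t5}}
  A12={{t2,t3}} A13={{t1,t4}} A23={{t1,t3},{t1,t5},{t1,t3,t5}}
C dims 3,3; δ0: rk_F7 2
Ȟ^0 = (3 − 2) − 0 = 1, so Ȟ^0 ≅ Z/7
Ȟ^1 = (3 − 0) − 2 = 1, so Ȟ^1 ≅ Z/7
Ȟ^2 = (0 − 0) − 0 = 0, so Ȟ^2 ≅ 0


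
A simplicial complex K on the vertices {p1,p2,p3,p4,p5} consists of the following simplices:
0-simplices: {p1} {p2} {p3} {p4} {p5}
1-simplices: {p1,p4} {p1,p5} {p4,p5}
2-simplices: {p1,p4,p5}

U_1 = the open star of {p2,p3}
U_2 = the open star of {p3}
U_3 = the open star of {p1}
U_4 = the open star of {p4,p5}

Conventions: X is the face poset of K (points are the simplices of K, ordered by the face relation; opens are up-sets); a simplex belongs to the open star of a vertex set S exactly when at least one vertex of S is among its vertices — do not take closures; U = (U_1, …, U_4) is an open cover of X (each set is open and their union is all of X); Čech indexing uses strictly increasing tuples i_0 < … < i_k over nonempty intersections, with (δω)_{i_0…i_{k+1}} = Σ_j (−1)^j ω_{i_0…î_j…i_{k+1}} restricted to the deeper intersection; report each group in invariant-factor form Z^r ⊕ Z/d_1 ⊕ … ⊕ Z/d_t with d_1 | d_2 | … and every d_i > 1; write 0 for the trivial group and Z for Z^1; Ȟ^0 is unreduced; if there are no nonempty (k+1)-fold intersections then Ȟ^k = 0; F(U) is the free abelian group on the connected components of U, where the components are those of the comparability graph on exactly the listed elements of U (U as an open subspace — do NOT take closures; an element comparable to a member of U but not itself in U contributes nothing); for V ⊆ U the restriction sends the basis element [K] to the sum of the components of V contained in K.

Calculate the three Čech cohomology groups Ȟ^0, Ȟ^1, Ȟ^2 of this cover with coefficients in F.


Ȟ^0(U;F) ≅ Z^3,  Ȟ^1(U;F) ≅ 0,  Ȟ^2(U;F) ≅ 0

nonempty intersections:
  U1={{p2},{p3}} U2={{p3}} U3={{p1},{p1,p4},{p1,p5},{p1,p4,p5}} U4={{p4},{p5},{p1,p4},{p1,p5},{p4,p5},{p1,p4,p5}}
  U12={{p3}} U34={{p1,p4},{p1,p5},{p1,p4,p5}}
components per intersection:
  U1: {{p2}} {{p3}}
  U2: {{p3}}
  U3: {{p1},{p1,p4},{p1,p5},{p1,p4,p5}}
  U4: {{p4},{p5},{p1,p4},{p1,p5},{p4,p5},{p1,p4,p5}}
  U12: {{p3}}
  U34: {{p1,p4},{p1,p5},{p1,p4,p5}}
C dims 5,2; δ0: rk 2, SNF 1^2
Ȟ^0: (5−2)−0=3 ⇒ Z^3
Ȟ^1: (2−0)−2=0 ⇒ 0
Ȟ^2: (0−0)−0=0 ⇒ 0


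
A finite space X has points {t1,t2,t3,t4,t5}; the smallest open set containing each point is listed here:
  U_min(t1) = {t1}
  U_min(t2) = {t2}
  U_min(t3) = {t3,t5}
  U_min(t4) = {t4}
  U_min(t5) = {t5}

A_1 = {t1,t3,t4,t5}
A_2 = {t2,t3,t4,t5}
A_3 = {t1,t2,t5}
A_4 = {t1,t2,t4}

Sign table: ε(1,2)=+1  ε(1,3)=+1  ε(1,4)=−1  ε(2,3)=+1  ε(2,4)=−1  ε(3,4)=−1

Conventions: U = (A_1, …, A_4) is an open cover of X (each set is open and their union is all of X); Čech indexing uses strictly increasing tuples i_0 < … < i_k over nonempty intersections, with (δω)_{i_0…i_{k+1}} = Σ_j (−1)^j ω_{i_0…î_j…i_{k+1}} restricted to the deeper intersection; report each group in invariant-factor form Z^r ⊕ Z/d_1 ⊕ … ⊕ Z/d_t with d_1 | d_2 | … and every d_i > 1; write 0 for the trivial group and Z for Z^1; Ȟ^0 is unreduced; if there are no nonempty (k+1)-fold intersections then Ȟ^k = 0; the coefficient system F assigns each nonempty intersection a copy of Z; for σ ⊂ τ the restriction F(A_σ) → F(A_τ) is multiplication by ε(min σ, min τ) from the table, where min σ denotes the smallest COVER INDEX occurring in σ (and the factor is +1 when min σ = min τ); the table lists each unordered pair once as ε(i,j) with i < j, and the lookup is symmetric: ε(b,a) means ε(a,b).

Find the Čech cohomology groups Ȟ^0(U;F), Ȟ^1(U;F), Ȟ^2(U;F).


nerve simplices:
  A12={t3,t4,t5} A13={t1,t5} A14={t1,t4} A23={t2,t5} A24={t2,t4} A34={t1,t2}
  A123={t5} A124={t4} A134={t1} A234={t2}
C dims 4,6,4; δ0: rk 3, SNF 1^3; δ1: rk 3, SNF 1^3
degree 0: 4−3−0 = 1 → Ȟ^0 ≅ Z
degree 1: 6−3−3 = 0 → Ȟ^1 ≅ 0
degree 2: 4−0−3 = 1 → Ȟ^2 ≅ Z

Ȟ^0 = Z, Ȟ^1 = 0 and Ȟ^2 = Z


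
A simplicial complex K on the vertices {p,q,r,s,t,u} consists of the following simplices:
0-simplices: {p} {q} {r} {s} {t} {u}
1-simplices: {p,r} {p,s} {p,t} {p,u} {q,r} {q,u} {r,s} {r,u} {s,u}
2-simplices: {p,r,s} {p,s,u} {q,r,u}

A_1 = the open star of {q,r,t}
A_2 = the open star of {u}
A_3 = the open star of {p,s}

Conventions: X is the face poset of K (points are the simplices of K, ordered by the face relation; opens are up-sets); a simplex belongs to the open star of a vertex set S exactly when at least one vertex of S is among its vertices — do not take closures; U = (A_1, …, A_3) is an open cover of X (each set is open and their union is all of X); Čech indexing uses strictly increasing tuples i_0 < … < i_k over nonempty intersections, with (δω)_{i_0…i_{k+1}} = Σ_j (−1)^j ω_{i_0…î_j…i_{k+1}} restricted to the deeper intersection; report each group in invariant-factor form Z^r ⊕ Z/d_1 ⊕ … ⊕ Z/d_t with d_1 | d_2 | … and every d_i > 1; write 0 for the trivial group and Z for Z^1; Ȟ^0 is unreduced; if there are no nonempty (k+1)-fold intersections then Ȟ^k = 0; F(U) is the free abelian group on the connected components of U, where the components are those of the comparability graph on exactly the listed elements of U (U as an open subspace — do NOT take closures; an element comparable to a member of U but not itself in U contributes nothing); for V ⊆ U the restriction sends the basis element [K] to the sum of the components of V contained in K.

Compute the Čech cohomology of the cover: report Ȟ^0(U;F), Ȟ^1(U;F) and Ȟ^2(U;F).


nonempty intersections:
  A1={{q},{r},{t},{p,r},{p,t},{q,r},{q,u},{r,s},{r,u},{p,r,s},{q,r,u}} A2={{u},{p,u},{q,u},{r,u},{s,u},{p,s,u},{q,r,u}} A3={{p},{s},{p,r},{p,s},{p,t},{p,u},{r,s},{s,u},{p,r,s},{p,s,u}}
  A12={{q,u},{r,u},{q,r,u}} A13={{p,r},{p,t},{r,s},{p,r,s}} A23={{p,u},{s,u},{p,s,u}}
components per intersection:
  A1: {{q},{r},{p,r},{q,r},{q,u},{r,s},{r,u},{p,r,s},{q,r,u}} {{t},{p,t}}
  A2: {{u},{p,u},{q,u},{r,u},{s,u},{p,s,u},{q,r,u}}
  A3: {{p},{s},{p,r},{p,s},{p,t},{p,u},{r,s},{s,u},{p,r,s},{p,s,u}}
  A12: {{q,u},{r,u},{q,r,u}}
  A13: {{p,r},{r,s},{p,r,s}} {{p,t}}
  A23: {{p,u},{s,u},{p,s,u}}
C dims 4,4; δ0: rk 3, SNF 1^3
Ȟ^0: (4−3)−0=1 ⇒ Z
Ȟ^1: (4−0)−3=1 ⇒ Z
Ȟ^2: (0−0)−0=0 ⇒ 0

Ȟ^0(U;F) ≅ Z, Ȟ^1(U;F) ≅ Z and Ȟ^2(U;F) ≅ 0
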